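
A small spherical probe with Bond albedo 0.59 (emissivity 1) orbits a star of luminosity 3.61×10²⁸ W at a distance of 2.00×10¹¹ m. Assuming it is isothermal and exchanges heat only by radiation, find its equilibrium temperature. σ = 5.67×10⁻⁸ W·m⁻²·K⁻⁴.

T ≈ 600 K

First find the stellar flux at distance d: S = L/(4πd²) = 3.61×10²⁸/(4π·(2.00×10¹¹)²) = 71820 W/m².
For an isothermal sphere, absorbed (1−a)S·πr² = emitted σ·4πr²·T⁴, so T⁴ = (1−a)S/(4σ).
T⁴ = 0.410·71820/(4·5.67×10⁻⁸) = 1.298×10¹¹ K⁴.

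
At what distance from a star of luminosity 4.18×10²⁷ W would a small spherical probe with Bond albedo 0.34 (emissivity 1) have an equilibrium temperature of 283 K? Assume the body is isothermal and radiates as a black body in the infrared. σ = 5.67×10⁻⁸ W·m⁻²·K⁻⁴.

d ≈ 3.88×10¹¹ m

For an isothermal black-emitting sphere, (1−a)S·πr² = σ·4πr²·T⁴ ⇒ S = 4σT⁴/(1−a).
S = 4·5.67×10⁻⁸·(283)⁴/0.660 = 2204 W/m².
Flux falls as S = L/(4πd²), so d = √(L/(4πS)) = √(4.18×10²⁷/(4π·2204)).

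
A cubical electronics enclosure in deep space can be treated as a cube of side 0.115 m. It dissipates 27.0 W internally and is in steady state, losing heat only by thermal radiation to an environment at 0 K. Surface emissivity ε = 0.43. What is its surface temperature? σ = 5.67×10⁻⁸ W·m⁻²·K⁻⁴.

T ≈ 344 K

Steady state: internal power = radiated power, P = εσA T⁴.
Radiating area A = 6L² = 0.07935 m².
T⁴ = P/(εσA) = 27.0/(0.43·5.67×10⁻⁸·0.07935) = 1.396×10¹⁰ K⁴.
T = (1.396×10¹⁰)^(1/4).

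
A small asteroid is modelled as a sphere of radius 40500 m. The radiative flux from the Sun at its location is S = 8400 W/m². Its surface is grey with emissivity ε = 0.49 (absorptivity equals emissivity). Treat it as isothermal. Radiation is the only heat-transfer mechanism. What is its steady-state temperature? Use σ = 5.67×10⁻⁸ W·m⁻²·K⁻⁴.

At equilibrium, absorbed power = emitted power.
Absorbing cross-section = πr² = 5.153×10⁹ m²; emitting surface = 4πr² = 2.061×10¹⁰ m² (ratio 4).
εS·A_cross = εσ·A_surf·T⁴  ⇒  T⁴ = S/(4σ)   (ε cancels).
T⁴ = 8400/(4·5.67×10⁻⁸) = 3.704×10¹⁰ K⁴.
T = (3.704×10¹⁰)^(1/4).

T ≈ 439 K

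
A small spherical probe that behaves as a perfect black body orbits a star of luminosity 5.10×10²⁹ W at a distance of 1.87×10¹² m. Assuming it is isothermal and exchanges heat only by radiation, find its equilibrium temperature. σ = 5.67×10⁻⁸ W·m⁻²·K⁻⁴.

First find the stellar flux at distance d: S = L/(4πd²) = 5.10×10²⁹/(4π·(1.87×10¹²)²) = 11610 W/m².
For an isothermal sphere, absorbed (1−a)S·πr² = emitted σ·4πr²·T⁴, so T⁴ = (1−a)S/(4σ).
T⁴ = 1.00·11610/(4·5.67×10⁻⁸) = 5.117×10¹⁰ K⁴.

T ≈ 476 K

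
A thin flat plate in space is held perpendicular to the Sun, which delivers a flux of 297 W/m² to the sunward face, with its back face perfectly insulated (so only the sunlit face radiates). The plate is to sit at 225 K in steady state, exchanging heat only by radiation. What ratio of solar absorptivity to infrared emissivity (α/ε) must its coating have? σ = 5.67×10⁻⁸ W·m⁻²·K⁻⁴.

Balance: αS·A = εσ·1A·T⁴ ⇒ α/ε = σT⁴/S.
α/ε = 5.67×10⁻⁸·(225)⁴/297 = 5.67×10⁻⁸·2.563×10⁹/297.

α/ε ≈ 0.489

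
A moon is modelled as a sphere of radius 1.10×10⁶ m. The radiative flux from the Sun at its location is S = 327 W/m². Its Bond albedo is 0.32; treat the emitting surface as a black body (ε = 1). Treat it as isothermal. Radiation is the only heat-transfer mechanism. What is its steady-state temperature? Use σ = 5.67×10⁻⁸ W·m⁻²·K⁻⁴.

At equilibrium, absorbed power = emitted power.
Absorbing cross-section = πr² = 3.801×10¹² m²; emitting surface = 4πr² = 1.521×10¹³ m² (ratio 4).
(1−a)S·A_cross = εσ·A_surf·T⁴  ⇒  T⁴ = (1−a)S/(4σ).
T⁴ = 0.680·327/(4·5.67×10⁻⁸) = 9.804×10⁸ K⁴.
T = (9.804×10⁸)^(1/4).

T ≈ 177 K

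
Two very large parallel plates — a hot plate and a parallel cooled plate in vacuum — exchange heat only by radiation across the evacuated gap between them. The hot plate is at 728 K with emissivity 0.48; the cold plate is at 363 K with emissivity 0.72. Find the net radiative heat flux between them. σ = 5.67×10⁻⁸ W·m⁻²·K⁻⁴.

q ≈ 6040 W/m²

For two infinite grey parallel plates, q = σ(T₁⁴ − T₂⁴)/(1/ε₁ + 1/ε₂ − 1).
T₁⁴ − T₂⁴ = 2.809×10¹¹ − 1.736×10¹⁰ = 2.635×10¹¹ K⁴.
1/ε₁ + 1/ε₂ − 1 = 2.083 + 1.389 − 1 = 2.472.
q = 5.67×10⁻⁸ × 2.635×10¹¹ / 2.472.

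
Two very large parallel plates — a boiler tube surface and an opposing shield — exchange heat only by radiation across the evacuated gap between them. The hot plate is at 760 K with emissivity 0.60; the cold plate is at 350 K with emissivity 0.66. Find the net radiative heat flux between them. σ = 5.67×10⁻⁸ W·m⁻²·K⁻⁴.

For two infinite grey parallel plates, q = σ(T₁⁴ − T₂⁴)/(1/ε₁ + 1/ε₂ − 1).
T₁⁴ − T₂⁴ = 3.336×10¹¹ − 1.501×10¹⁰ = 3.186×10¹¹ K⁴.
1/ε₁ + 1/ε₂ − 1 = 1.667 + 1.515 − 1 = 2.182.
q = 5.67×10⁻⁸ × 3.186×10¹¹ / 2.182.

q ≈ 8280 W/m²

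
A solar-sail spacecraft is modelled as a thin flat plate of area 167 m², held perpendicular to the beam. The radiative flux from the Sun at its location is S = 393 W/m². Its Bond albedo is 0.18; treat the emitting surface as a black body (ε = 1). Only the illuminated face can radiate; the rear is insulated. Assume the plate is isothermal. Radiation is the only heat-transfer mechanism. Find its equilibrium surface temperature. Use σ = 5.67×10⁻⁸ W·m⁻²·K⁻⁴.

At equilibrium, absorbed power = emitted power.
Absorbing cross-section = A = 167.0 m²; emitting surface = A = 167.0 m² (ratio 1).
(1−a)S·A_cross = εσ·A_surf·T⁴  ⇒  T⁴ = (1−a)S/(1σ).
T⁴ = 0.820·393/(1·5.67×10⁻⁸) = 5.684×10⁹ K⁴.
T = (5.684×10⁹)^(1/4).

T ≈ 275 K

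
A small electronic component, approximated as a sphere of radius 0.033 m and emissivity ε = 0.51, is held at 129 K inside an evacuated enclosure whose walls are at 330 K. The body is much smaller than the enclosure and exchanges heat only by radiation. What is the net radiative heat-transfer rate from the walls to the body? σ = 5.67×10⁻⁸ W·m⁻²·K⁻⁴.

For a small grey body in a large enclosure: P_net = εσA(T_body⁴ − T_wall⁴).
A = 4πr² = 0.01368 m²; T_body⁴ − T_wall⁴ = 2.769×10⁸ − 1.186×10¹⁰ = -1.158×10¹⁰ K⁴.
|P_net| = 0.51·5.67×10⁻⁸·0.01368·1.158×10¹⁰.

P_net ≈ 4.58 W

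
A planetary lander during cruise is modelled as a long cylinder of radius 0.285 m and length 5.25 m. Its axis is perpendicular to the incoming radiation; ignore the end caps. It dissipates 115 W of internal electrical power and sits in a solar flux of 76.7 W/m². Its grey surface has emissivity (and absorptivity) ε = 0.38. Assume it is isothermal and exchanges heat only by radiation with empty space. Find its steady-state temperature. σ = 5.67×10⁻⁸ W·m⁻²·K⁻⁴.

T ≈ 178 K

At steady state, absorbed solar power + internal power = radiated power.
Absorbed: α·S·A_cross = 0.38·76.7·2.992 = 87.22 W (cross-section 2rL).
Total input = 87.22 + 115 = 202.2 W.
Radiated: εσ·A_surf·T⁴ with A_surf = 2πrL = 9.401 m².
T⁴ = 202.2/(0.38·5.67×10⁻⁸·9.401) = 9.983×10⁸ K⁴.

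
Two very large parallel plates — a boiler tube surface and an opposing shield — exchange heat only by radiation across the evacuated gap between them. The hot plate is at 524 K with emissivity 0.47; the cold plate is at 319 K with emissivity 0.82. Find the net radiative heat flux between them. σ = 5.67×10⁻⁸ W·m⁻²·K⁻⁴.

q ≈ 1570 W/m²

For two infinite grey parallel plates, q = σ(T₁⁴ − T₂⁴)/(1/ε₁ + 1/ε₂ − 1).
T₁⁴ − T₂⁴ = 7.539×10¹⁰ − 1.036×10¹⁰ = 6.504×10¹⁰ K⁴.
1/ε₁ + 1/ε₂ − 1 = 2.128 + 1.220 − 1 = 2.347.
q = 5.67×10⁻⁸ × 6.504×10¹⁰ / 2.347.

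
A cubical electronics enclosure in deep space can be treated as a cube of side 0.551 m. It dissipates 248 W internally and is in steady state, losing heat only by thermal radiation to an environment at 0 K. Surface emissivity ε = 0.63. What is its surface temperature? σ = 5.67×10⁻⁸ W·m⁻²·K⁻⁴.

Steady state: internal power = radiated power, P = εσA T⁴.
Radiating area A = 6L² = 1.822 m².
T⁴ = P/(εσA) = 248/(0.63·5.67×10⁻⁸·1.822) = 3.811×10⁹ K⁴.
T = (3.811×10⁹)^(1/4).

T ≈ 248 K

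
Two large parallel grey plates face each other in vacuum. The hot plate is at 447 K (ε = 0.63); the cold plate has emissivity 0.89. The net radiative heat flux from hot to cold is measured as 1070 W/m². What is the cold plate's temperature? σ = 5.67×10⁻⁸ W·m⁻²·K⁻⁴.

q = σ(T₁⁴ − T₂⁴)/(1/ε₁ + 1/ε₂ − 1); denominator = 1.711.
T₂⁴ = T₁⁴ − q·(1/ε₁+1/ε₂−1)/σ = 3.992×10¹⁰ − 1070·1.711/5.67×10⁻⁸
    = 7.637×10⁹ K⁴.

T₂ ≈ 296 K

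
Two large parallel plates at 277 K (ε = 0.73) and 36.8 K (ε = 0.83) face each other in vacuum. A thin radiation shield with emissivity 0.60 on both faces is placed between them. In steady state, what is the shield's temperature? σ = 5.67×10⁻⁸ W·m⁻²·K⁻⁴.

T_s ≈ 230 K

In steady state the net flux on the hot side equals that on the cold side.
σ(T₁⁴−T_s⁴)/D₁ = σ(T_s⁴−T₂⁴)/D₂, with D₁ = 1/ε₁+1/ε_s−1 = 2.037, D₂ = 1/ε_s+1/ε₂−1 = 1.871.
Solve for T_s⁴: T_s⁴ = (D₂·T₁⁴ + D₁·T₂⁴)/(D₁+D₂) = 2.820×10⁹ K⁴.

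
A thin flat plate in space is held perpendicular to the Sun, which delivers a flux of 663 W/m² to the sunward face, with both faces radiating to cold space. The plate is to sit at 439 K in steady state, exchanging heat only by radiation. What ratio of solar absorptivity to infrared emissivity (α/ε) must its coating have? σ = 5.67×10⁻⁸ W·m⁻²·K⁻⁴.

α/ε ≈ 6.35

Balance: αS·A = εσ·2A·T⁴ ⇒ α/ε = 2σT⁴/S.
α/ε = 2·5.67×10⁻⁸·(439)⁴/663 = 2·5.67×10⁻⁸·3.714×10¹⁰/663.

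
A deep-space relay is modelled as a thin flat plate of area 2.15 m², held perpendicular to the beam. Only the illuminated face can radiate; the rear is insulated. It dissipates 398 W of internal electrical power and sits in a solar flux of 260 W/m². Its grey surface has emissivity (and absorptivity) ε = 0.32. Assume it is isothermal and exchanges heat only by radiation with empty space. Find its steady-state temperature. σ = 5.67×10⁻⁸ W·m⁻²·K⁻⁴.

At steady state, absorbed solar power + internal power = radiated power.
Absorbed: α·S·A_cross = 0.32·260·2.150 = 178.9 W (cross-section A).
Total input = 178.9 + 398 = 576.9 W.
Radiated: εσ·A_surf·T⁴ with A_surf = A = 2.150 m².
T⁴ = 576.9/(0.32·5.67×10⁻⁸·2.150) = 1.479×10¹⁰ K⁴.

T ≈ 349 K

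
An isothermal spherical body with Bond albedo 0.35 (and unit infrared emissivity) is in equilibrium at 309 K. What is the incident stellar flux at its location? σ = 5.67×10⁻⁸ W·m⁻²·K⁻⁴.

S ≈ 3180 W/m²

(1−a)S·πr² = σ·4πr²·T⁴ ⇒ S = 4σT⁴/(1−a).
S = 4·5.67×10⁻⁸·9.117×10⁹/0.650.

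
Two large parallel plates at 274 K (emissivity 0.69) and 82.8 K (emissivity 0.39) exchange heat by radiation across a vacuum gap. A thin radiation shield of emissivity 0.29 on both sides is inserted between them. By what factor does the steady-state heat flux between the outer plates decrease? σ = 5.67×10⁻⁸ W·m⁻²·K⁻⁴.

factor ≈ 2.96

Without shield: q₀ = σΔ(T⁴)/(1/ε₁+1/ε₂−1) with denominator 3.013.
With shield the two gaps are in series; the resistances add: (1/ε₁+1/ε_s−1)+(1/ε_s+1/ε₂−1) = 3.898+5.012 = 8.910.
Heat-flux ratio q₀/q = 8.910/3.013.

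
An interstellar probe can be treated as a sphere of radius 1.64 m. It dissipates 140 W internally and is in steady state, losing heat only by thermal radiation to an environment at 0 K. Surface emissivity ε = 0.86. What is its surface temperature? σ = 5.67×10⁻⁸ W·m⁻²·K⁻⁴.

Steady state: internal power = radiated power, P = εσA T⁴.
Radiating area A = 4πr² = 33.80 m².
T⁴ = P/(εσA) = 140/(0.86·5.67×10⁻⁸·33.80) = 8.495×10⁷ K⁴.
T = (8.495×10⁷)^(1/4).

T ≈ 96.0 K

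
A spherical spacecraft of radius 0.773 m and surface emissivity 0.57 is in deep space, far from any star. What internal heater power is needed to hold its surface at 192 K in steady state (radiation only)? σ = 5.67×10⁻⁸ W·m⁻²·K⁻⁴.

P ≈ 330 W

P = εσ·4πr²·T⁴.
4πr² = 7.509 m²; T⁴ = 1.359×10⁹ K⁴.
P = 0.57·5.67×10⁻⁸·7.509·1.359×10⁹.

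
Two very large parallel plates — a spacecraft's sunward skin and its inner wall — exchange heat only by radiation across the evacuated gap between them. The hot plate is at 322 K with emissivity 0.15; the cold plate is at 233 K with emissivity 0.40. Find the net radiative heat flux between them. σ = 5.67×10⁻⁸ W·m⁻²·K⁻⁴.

q ≈ 54.2 W/m²

For two infinite grey parallel plates, q = σ(T₁⁴ − T₂⁴)/(1/ε₁ + 1/ε₂ − 1).
T₁⁴ − T₂⁴ = 1.075×10¹⁰ − 2.947×10⁹ = 7.803×10⁹ K⁴.
1/ε₁ + 1/ε₂ − 1 = 6.667 + 2.500 − 1 = 8.167.
q = 5.67×10⁻⁸ × 7.803×10⁹ / 8.167.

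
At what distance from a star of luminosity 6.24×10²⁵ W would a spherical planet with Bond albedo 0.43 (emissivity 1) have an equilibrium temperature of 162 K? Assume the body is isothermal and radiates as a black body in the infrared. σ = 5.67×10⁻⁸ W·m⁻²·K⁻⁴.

For an isothermal black-emitting sphere, (1−a)S·πr² = σ·4πr²·T⁴ ⇒ S = 4σT⁴/(1−a).
S = 4·5.67×10⁻⁸·(162)⁴/0.570 = 274.0 W/m².
Flux falls as S = L/(4πd²), so d = √(L/(4πS)) = √(6.24×10²⁵/(4π·274.0)).

d ≈ 1.35×10¹¹ m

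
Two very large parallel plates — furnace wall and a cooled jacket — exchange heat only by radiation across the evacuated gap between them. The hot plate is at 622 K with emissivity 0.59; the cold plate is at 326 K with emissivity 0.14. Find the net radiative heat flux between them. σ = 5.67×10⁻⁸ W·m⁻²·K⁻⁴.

For two infinite grey parallel plates, q = σ(T₁⁴ − T₂⁴)/(1/ε₁ + 1/ε₂ − 1).
T₁⁴ − T₂⁴ = 1.497×10¹¹ − 1.129×10¹⁰ = 1.384×10¹¹ K⁴.
1/ε₁ + 1/ε₂ − 1 = 1.695 + 7.143 − 1 = 7.838.
q = 5.67×10⁻⁸ × 1.384×10¹¹ / 7.838.

q ≈ 1000 W/m²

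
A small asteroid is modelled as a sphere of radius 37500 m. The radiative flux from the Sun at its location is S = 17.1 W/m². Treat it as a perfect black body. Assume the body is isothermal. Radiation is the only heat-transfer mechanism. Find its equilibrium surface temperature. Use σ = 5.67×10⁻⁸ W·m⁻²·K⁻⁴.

T ≈ 93.2 K

At equilibrium, absorbed power = emitted power.
Absorbing cross-section = πr² = 4.418×10⁹ m²; emitting surface = 4πr² = 1.767×10¹⁰ m² (ratio 4).
S·A_cross = εσ·A_surf·T⁴  ⇒  T⁴ = S/(4σ).
T⁴ = 1.00·17.1/(4·5.67×10⁻⁸) = 7.540×10⁷ K⁴.
T = (7.540×10⁷)^(1/4).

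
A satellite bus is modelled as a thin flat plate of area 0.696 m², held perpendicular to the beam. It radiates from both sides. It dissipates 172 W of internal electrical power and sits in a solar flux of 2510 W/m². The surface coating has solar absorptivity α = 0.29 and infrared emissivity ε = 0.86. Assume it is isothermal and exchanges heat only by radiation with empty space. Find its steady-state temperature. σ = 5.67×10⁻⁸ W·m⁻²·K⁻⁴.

At steady state, absorbed solar power + internal power = radiated power.
Absorbed: α·S·A_cross = 0.29·2510·0.6960 = 506.6 W (cross-section A).
Total input = 506.6 + 172 = 678.6 W.
Radiated: εσ·A_surf·T⁴ with A_surf = 2A = 1.392 m².
T⁴ = 678.6/(0.86·5.67×10⁻⁸·1.392) = 9.998×10⁹ K⁴.

T ≈ 316 K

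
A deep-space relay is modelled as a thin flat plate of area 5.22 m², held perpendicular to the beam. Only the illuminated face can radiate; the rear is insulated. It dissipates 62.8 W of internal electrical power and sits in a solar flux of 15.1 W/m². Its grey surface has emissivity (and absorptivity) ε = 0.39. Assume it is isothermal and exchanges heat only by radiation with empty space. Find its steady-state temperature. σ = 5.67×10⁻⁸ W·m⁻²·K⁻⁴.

T ≈ 169 K

At steady state, absorbed solar power + internal power = radiated power.
Absorbed: α·S·A_cross = 0.39·15.1·5.220 = 30.74 W (cross-section A).
Total input = 30.74 + 62.8 = 93.54 W.
Radiated: εσ·A_surf·T⁴ with A_surf = A = 5.220 m².
T⁴ = 93.54/(0.39·5.67×10⁻⁸·5.220) = 8.104×10⁸ K⁴.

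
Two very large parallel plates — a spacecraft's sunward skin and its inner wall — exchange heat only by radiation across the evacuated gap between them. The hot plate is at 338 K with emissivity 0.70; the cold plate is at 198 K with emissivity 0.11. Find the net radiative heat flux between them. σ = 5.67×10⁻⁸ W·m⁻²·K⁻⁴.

q ≈ 68.6 W/m²

For two infinite grey parallel plates, q = σ(T₁⁴ − T₂⁴)/(1/ε₁ + 1/ε₂ − 1).
T₁⁴ − T₂⁴ = 1.305×10¹⁰ − 1.537×10⁹ = 1.151×10¹⁰ K⁴.
1/ε₁ + 1/ε₂ − 1 = 1.429 + 9.091 − 1 = 9.519.
q = 5.67×10⁻⁸ × 1.151×10¹⁰ / 9.519.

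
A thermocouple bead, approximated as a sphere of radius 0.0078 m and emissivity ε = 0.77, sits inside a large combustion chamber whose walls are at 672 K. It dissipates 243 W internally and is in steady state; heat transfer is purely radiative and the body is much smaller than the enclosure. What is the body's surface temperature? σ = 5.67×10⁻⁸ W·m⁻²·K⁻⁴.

T ≈ 1650 K

For a small grey body in a large enclosure, net radiated power = εσA(T⁴ − T_w⁴).
Steady state: P = εσA(T⁴ − T_w⁴) with A = 4πr² = 7.645×10⁻⁴ m².
T⁴ = P/(εσA) + T_w⁴ = 243/(0.77·5.67×10⁻⁸·7.645×10⁻⁴) + (672)⁴
    = 7.280×10¹² + 2.039×10¹¹ = 7.484×10¹² K⁴.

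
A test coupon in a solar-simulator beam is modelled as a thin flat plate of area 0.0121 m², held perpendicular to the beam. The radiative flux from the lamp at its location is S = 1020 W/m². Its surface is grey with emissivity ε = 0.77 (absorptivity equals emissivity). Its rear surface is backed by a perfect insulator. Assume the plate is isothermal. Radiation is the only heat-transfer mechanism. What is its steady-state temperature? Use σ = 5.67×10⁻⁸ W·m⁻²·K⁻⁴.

T ≈ 366 K

At equilibrium, absorbed power = emitted power.
Absorbing cross-section = A = 0.01210 m²; emitting surface = A = 0.01210 m² (ratio 1).
εS·A_cross = εσ·A_surf·T⁴  ⇒  T⁴ = S/(1σ)   (ε cancels).
T⁴ = 1020/(1·5.67×10⁻⁸) = 1.799×10¹⁰ K⁴.
T = (1.799×10¹⁰)^(1/4).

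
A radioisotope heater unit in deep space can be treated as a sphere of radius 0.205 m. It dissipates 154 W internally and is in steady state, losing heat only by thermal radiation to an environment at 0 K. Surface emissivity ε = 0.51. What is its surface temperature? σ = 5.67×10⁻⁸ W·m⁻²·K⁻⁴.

Steady state: internal power = radiated power, P = εσA T⁴.
Radiating area A = 4πr² = 0.5281 m².
T⁴ = P/(εσA) = 154/(0.51·5.67×10⁻⁸·0.5281) = 1.008×10¹⁰ K⁴.
T = (1.008×10¹⁰)^(1/4).

T ≈ 317 K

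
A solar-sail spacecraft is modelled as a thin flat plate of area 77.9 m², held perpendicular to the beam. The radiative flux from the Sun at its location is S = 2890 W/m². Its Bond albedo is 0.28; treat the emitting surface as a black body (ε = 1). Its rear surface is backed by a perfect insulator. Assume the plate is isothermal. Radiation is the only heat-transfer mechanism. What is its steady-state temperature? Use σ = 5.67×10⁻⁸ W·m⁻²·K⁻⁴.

At equilibrium, absorbed power = emitted power.
Absorbing cross-section = A = 77.90 m²; emitting surface = A = 77.90 m² (ratio 1).
(1−a)S·A_cross = εσ·A_surf·T⁴  ⇒  T⁴ = (1−a)S/(1σ).
T⁴ = 0.720·2890/(1·5.67×10⁻⁸) = 3.670×10¹⁰ K⁴.
T = (3.670×10¹⁰)^(1/4).

T ≈ 438 K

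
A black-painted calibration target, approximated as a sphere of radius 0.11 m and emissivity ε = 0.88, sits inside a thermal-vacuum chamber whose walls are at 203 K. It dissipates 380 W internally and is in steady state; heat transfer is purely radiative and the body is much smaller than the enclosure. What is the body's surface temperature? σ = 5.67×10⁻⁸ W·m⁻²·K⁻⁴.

T ≈ 477 K

For a small grey body in a large enclosure, net radiated power = εσA(T⁴ − T_w⁴).
Steady state: P = εσA(T⁴ − T_w⁴) with A = 4πr² = 0.1521 m².
T⁴ = P/(εσA) + T_w⁴ = 380/(0.88·5.67×10⁻⁸·0.1521) + (203)⁴
    = 5.009×10¹⁰ + 1.698×10⁹ = 5.178×10¹⁰ K⁴.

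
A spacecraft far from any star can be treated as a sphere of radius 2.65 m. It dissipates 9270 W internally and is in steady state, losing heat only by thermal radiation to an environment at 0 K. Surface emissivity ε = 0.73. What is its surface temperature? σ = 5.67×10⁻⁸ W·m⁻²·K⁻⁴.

Steady state: internal power = radiated power, P = εσA T⁴.
Radiating area A = 4πr² = 88.25 m².
T⁴ = P/(εσA) = 9270/(0.73·5.67×10⁻⁸·88.25) = 2.538×10⁹ K⁴.
T = (2.538×10⁹)^(1/4).

T ≈ 224 K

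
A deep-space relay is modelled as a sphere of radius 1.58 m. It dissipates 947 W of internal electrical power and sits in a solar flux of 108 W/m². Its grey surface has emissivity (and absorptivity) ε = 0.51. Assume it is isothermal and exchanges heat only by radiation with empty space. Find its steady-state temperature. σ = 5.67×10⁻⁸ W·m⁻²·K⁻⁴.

At steady state, absorbed solar power + internal power = radiated power.
Absorbed: α·S·A_cross = 0.51·108·7.843 = 432.0 W (cross-section πr²).
Total input = 432.0 + 947 = 1379 W.
Radiated: εσ·A_surf·T⁴ with A_surf = 4πr² = 31.37 m².
T⁴ = 1379/(0.51·5.67×10⁻⁸·31.37) = 1.520×10⁹ K⁴.

T ≈ 197 K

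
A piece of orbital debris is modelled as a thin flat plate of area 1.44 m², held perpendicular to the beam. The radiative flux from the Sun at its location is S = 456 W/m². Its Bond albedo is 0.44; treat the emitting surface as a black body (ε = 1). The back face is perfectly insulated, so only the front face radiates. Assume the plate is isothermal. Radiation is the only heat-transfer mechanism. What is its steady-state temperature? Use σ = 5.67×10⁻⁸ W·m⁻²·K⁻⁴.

T ≈ 259 K

At equilibrium, absorbed power = emitted power.
Absorbing cross-section = A = 1.440 m²; emitting surface = A = 1.440 m² (ratio 1).
(1−a)S·A_cross = εσ·A_surf·T⁴  ⇒  T⁴ = (1−a)S/(1σ).
T⁴ = 0.560·456/(1·5.67×10⁻⁸) = 4.504×10⁹ K⁴.
T = (4.504×10⁹)^(1/4).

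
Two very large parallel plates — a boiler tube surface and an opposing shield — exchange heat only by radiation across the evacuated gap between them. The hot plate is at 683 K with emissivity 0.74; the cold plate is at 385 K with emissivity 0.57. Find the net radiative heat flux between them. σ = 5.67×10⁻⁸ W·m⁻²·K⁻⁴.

q ≈ 5270 W/m²

For two infinite grey parallel plates, q = σ(T₁⁴ − T₂⁴)/(1/ε₁ + 1/ε₂ − 1).
T₁⁴ − T₂⁴ = 2.176×10¹¹ − 2.197×10¹⁰ = 1.956×10¹¹ K⁴.
1/ε₁ + 1/ε₂ − 1 = 1.351 + 1.754 − 1 = 2.106.
q = 5.67×10⁻⁸ × 1.956×10¹¹ / 2.106.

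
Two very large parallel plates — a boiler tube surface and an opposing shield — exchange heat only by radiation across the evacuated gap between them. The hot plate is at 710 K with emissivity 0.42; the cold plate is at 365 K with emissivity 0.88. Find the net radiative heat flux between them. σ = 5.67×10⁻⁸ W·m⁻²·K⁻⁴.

q ≈ 5320 W/m²

For two infinite grey parallel plates, q = σ(T₁⁴ − T₂⁴)/(1/ε₁ + 1/ε₂ − 1).
T₁⁴ − T₂⁴ = 2.541×10¹¹ − 1.775×10¹⁰ = 2.364×10¹¹ K⁴.
1/ε₁ + 1/ε₂ − 1 = 2.381 + 1.136 − 1 = 2.517.
q = 5.67×10⁻⁸ × 2.364×10¹¹ / 2.517.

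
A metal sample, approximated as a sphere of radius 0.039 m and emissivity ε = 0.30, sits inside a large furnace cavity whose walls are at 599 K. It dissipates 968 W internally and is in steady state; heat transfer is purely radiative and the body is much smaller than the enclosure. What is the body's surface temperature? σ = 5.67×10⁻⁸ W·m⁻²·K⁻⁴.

T ≈ 1330 K

For a small grey body in a large enclosure, net radiated power = εσA(T⁴ − T_w⁴).
Steady state: P = εσA(T⁴ − T_w⁴) with A = 4πr² = 0.01911 m².
T⁴ = P/(εσA) + T_w⁴ = 968/(0.30·5.67×10⁻⁸·0.01911) + (599)⁴
    = 2.977×10¹² + 1.287×10¹¹ = 3.106×10¹² K⁴.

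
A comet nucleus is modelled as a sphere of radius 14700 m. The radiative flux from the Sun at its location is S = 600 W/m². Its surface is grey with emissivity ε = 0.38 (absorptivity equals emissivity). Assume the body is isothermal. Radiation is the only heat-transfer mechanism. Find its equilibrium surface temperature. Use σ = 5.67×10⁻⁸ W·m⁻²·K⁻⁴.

At equilibrium, absorbed power = emitted power.
Absorbing cross-section = πr² = 6.789×10⁸ m²; emitting surface = 4πr² = 2.715×10⁹ m² (ratio 4).
εS·A_cross = εσ·A_surf·T⁴  ⇒  T⁴ = S/(4σ)   (ε cancels).
T⁴ = 600/(4·5.67×10⁻⁸) = 2.646×10⁹ K⁴.
T = (2.646×10⁹)^(1/4).

T ≈ 227 K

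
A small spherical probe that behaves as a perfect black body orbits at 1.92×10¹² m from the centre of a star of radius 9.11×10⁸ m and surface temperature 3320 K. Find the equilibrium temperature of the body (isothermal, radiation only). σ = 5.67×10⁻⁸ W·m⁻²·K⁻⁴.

The star's surface emits σT_*⁴; at distance d the flux is S = σT_*⁴(R_*/d)².
S = 5.67×10⁻⁸·(3320)⁴·(9.11×10⁸/1.92×10¹²)² = 1.551 W/m².
For an isothermal sphere T⁴ = (1−a)S/(4σ) = 6.838×10⁶ K⁴.

T ≈ 51.1 K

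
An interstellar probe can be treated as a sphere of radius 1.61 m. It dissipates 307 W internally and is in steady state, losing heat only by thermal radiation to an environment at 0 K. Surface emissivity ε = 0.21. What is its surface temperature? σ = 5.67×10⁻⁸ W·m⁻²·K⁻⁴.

Steady state: internal power = radiated power, P = εσA T⁴.
Radiating area A = 4πr² = 32.57 m².
T⁴ = P/(εσA) = 307/(0.21·5.67×10⁻⁸·32.57) = 7.915×10⁸ K⁴.
T = (7.915×10⁸)^(1/4).

T ≈ 168 K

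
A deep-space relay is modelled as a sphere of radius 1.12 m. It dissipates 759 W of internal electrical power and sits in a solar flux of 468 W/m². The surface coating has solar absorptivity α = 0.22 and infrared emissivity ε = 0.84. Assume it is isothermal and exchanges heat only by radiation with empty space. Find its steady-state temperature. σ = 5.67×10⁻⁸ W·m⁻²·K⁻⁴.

T ≈ 198 K

At steady state, absorbed solar power + internal power = radiated power.
Absorbed: α·S·A_cross = 0.22·468·3.941 = 405.7 W (cross-section πr²).
Total input = 405.7 + 759 = 1165 W.
Radiated: εσ·A_surf·T⁴ with A_surf = 4πr² = 15.76 m².
T⁴ = 1165/(0.84·5.67×10⁻⁸·15.76) = 1.551×10⁹ K⁴.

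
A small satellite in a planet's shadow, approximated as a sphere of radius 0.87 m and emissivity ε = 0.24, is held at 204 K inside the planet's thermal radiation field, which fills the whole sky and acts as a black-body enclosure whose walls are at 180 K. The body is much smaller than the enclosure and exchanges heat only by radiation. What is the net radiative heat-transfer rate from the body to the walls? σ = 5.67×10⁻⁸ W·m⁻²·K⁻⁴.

For a small grey body in a large enclosure: P_net = εσA(T_body⁴ − T_wall⁴).
A = 4πr² = 9.511 m²; T_body⁴ − T_wall⁴ = 1.732×10⁹ − 1.050×10⁹ = 6.821×10⁸ K⁴.
|P_net| = 0.24·5.67×10⁻⁸·9.511·6.821×10⁸.

P_net ≈ 88.3 W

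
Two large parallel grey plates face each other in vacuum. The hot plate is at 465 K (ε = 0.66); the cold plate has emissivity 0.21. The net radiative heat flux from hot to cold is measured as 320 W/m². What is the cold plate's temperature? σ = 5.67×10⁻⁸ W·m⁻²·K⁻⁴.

q = σ(T₁⁴ − T₂⁴)/(1/ε₁ + 1/ε₂ − 1); denominator = 5.277.
T₂⁴ = T₁⁴ − q·(1/ε₁+1/ε₂−1)/σ = 4.675×10¹⁰ − 320·5.277/5.67×10⁻⁸
    = 1.697×10¹⁰ K⁴.

T₂ ≈ 361 K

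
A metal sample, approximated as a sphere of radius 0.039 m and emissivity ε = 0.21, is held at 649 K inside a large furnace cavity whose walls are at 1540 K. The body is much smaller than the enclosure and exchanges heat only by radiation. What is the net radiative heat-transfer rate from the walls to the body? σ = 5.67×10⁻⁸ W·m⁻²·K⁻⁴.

For a small grey body in a large enclosure: P_net = εσA(T_body⁴ − T_wall⁴).
A = 4πr² = 0.01911 m²; T_body⁴ − T_wall⁴ = 1.774×10¹¹ − 5.624×10¹² = -5.447×10¹² K⁴.
|P_net| = 0.21·5.67×10⁻⁸·0.01911·5.447×10¹².

P_net ≈ 1240 W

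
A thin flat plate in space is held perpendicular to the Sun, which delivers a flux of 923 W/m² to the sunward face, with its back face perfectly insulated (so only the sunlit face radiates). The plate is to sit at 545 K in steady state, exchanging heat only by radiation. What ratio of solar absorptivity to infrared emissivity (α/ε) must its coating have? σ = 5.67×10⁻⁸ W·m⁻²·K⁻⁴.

Balance: αS·A = εσ·1A·T⁴ ⇒ α/ε = σT⁴/S.
α/ε = 5.67×10⁻⁸·(545)⁴/923 = 5.67×10⁻⁸·8.822×10¹⁰/923.

α/ε ≈ 5.42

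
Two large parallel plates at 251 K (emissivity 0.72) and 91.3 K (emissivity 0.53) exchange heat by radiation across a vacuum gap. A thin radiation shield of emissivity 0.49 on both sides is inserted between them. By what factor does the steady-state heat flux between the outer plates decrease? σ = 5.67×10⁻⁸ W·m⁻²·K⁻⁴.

Without shield: q₀ = σΔ(T⁴)/(1/ε₁+1/ε₂−1) with denominator 2.276.
With shield the two gaps are in series; the resistances add: (1/ε₁+1/ε_s−1)+(1/ε_s+1/ε₂−1) = 2.430+2.928 = 5.357.
Heat-flux ratio q₀/q = 5.357/2.276.

factor ≈ 2.35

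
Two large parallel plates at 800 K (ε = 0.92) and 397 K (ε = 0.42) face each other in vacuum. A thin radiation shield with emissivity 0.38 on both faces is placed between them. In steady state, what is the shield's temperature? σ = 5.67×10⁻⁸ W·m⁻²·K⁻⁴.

In steady state the net flux on the hot side equals that on the cold side.
σ(T₁⁴−T_s⁴)/D₁ = σ(T_s⁴−T₂⁴)/D₂, with D₁ = 1/ε₁+1/ε_s−1 = 2.719, D₂ = 1/ε_s+1/ε₂−1 = 4.013.
Solve for T_s⁴: T_s⁴ = (D₂·T₁⁴ + D₁·T₂⁴)/(D₁+D₂) = 2.542×10¹¹ K⁴.

T_s ≈ 710 K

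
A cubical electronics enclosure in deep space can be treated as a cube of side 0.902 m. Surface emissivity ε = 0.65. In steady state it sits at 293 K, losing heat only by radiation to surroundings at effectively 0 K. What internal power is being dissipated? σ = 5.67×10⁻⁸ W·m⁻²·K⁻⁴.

P ≈ 1330 W

Steady state: P = εσA T⁴.
A = 6L² = 4.882 m²; T⁴ = (293)⁴ = 7.370×10⁹ K⁴.
P = 0.65 × 5.67×10⁻⁸ × 4.882 × 7.370×10⁹.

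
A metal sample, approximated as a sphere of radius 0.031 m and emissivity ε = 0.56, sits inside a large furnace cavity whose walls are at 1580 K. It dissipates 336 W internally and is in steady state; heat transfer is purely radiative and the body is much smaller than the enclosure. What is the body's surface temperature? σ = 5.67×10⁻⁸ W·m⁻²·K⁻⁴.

T ≈ 1630 K

For a small grey body in a large enclosure, net radiated power = εσA(T⁴ − T_w⁴).
Steady state: P = εσA(T⁴ − T_w⁴) with A = 4πr² = 0.01208 m².
T⁴ = P/(εσA) + T_w⁴ = 336/(0.56·5.67×10⁻⁸·0.01208) + (1580)⁴
    = 8.763×10¹¹ + 6.232×10¹² = 7.108×10¹² K⁴.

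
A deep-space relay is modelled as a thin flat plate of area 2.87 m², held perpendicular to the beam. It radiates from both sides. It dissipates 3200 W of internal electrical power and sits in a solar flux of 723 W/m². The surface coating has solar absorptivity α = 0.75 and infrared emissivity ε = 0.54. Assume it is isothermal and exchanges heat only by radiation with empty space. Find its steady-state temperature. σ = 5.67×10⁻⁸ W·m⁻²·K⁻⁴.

At steady state, absorbed solar power + internal power = radiated power.
Absorbed: α·S·A_cross = 0.75·723·2.870 = 1556 W (cross-section A).
Total input = 1556 + 3200 = 4756 W.
Radiated: εσ·A_surf·T⁴ with A_surf = 2A = 5.740 m².
T⁴ = 4756/(0.54·5.67×10⁻⁸·5.740) = 2.706×10¹⁰ K⁴.

T ≈ 406 K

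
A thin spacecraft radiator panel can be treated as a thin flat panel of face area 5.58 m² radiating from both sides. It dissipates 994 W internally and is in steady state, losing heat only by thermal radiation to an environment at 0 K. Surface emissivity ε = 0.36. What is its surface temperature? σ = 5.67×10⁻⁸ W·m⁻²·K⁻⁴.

Steady state: internal power = radiated power, P = εσA T⁴.
Radiating area A = 2·5.58 = 11.16 m².
T⁴ = P/(εσA) = 994/(0.36·5.67×10⁻⁸·11.16) = 4.364×10⁹ K⁴.
T = (4.364×10⁹)^(1/4).

T ≈ 257 K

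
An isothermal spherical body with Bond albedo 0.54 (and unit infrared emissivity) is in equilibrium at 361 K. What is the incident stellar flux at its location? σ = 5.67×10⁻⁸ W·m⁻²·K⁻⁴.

(1−a)S·πr² = σ·4πr²·T⁴ ⇒ S = 4σT⁴/(1−a).
S = 4·5.67×10⁻⁸·1.698×10¹⁰/0.460.

S ≈ 8370 W/m²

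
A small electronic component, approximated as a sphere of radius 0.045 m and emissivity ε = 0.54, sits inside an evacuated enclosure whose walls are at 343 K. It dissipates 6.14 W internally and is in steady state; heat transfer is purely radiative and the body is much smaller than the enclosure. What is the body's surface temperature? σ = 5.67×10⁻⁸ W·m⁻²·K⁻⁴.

T ≈ 384 K

For a small grey body in a large enclosure, net radiated power = εσA(T⁴ − T_w⁴).
Steady state: P = εσA(T⁴ − T_w⁴) with A = 4πr² = 0.02545 m².
T⁴ = P/(εσA) + T_w⁴ = 6.14/(0.54·5.67×10⁻⁸·0.02545) + (343)⁴
    = 7.881×10⁹ + 1.384×10¹⁰ = 2.172×10¹⁰ K⁴.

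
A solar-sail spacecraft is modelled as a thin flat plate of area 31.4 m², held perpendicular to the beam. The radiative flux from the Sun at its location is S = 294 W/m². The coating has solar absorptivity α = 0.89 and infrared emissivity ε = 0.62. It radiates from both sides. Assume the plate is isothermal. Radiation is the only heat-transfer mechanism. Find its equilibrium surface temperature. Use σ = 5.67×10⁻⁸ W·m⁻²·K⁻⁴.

T ≈ 247 K

At equilibrium, absorbed power = emitted power.
Absorbing cross-section = A = 31.40 m²; emitting surface = 2A = 62.80 m² (ratio 2).
αS·A_cross = εσ·A_surf·T⁴  ⇒  T⁴ = αS/(ε·2σ).
T⁴ = 0.890·294/(0.62·2·5.67×10⁻⁸) = 3.722×10⁹ K⁴.
T = (3.722×10⁹)^(1/4).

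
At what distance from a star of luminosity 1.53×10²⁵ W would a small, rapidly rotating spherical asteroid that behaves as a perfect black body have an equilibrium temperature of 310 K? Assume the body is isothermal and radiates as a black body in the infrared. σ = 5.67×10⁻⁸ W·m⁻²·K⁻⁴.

d ≈ 2.41×10¹⁰ m

For an isothermal black-emitting sphere, (1−a)S·πr² = σ·4πr²·T⁴ ⇒ S = 4σT⁴/(1−a).
S = 4·5.67×10⁻⁸·(310)⁴/1.00 = 2095 W/m².
Flux falls as S = L/(4πd²), so d = √(L/(4πS)) = √(1.53×10²⁵/(4π·2095)).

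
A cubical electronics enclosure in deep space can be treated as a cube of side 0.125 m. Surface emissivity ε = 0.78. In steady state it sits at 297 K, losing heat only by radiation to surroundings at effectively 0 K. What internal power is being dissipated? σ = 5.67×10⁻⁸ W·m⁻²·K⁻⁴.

P ≈ 32.3 W

Steady state: P = εσA T⁴.
A = 6L² = 0.09375 m²; T⁴ = (297)⁴ = 7.781×10⁹ K⁴.
P = 0.78 × 5.67×10⁻⁸ × 0.09375 × 7.781×10⁹.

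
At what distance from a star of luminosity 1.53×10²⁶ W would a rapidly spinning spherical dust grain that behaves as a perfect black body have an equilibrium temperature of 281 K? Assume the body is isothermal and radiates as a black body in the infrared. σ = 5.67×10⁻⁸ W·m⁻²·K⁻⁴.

For an isothermal black-emitting sphere, (1−a)S·πr² = σ·4πr²·T⁴ ⇒ S = 4σT⁴/(1−a).
S = 4·5.67×10⁻⁸·(281)⁴/1.00 = 1414 W/m².
Flux falls as S = L/(4πd²), so d = √(L/(4πS)) = √(1.53×10²⁶/(4π·1414)).

d ≈ 9.28×10¹⁰ m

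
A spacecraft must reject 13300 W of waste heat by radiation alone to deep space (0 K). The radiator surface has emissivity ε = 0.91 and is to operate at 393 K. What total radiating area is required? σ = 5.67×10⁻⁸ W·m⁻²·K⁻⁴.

P = εσA T⁴ ⇒ A = P/(εσT⁴).
T⁴ = 2.385×10¹⁰ K⁴.
A = 13300/(0.91 × 5.67×10⁻⁸ × 2.385×10¹⁰).

A ≈ 10.8 m²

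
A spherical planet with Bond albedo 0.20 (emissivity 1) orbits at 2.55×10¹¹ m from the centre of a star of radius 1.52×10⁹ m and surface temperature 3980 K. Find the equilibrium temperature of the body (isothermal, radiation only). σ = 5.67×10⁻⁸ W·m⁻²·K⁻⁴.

The star's surface emits σT_*⁴; at distance d the flux is S = σT_*⁴(R_*/d)².
S = 5.67×10⁻⁸·(3980)⁴·(1.52×10⁹/2.55×10¹¹)² = 505.5 W/m².
For an isothermal sphere T⁴ = (1−a)S/(4σ) = 1.783×10⁹ K⁴.

T ≈ 205 K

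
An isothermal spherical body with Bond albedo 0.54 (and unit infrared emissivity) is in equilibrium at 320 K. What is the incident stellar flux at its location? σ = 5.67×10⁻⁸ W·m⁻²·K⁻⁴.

S ≈ 5170 W/m²

(1−a)S·πr² = σ·4πr²·T⁴ ⇒ S = 4σT⁴/(1−a).
S = 4·5.67×10⁻⁸·1.049×10¹⁰/0.460.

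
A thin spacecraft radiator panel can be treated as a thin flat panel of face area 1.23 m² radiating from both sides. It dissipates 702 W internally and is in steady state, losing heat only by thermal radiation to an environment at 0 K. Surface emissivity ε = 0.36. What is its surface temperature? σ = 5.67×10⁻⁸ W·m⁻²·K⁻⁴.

Steady state: internal power = radiated power, P = εσA T⁴.
Radiating area A = 2·1.23 = 2.460 m².
T⁴ = P/(εσA) = 702/(0.36·5.67×10⁻⁸·2.460) = 1.398×10¹⁰ K⁴.
T = (1.398×10¹⁰)^(1/4).

T ≈ 344 K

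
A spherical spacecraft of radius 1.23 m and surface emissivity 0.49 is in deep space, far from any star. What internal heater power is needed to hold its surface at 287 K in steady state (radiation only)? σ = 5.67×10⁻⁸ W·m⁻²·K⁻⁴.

P = εσ·4πr²·T⁴.
4πr² = 19.01 m²; T⁴ = 6.785×10⁹ K⁴.
P = 0.49·5.67×10⁻⁸·19.01·6.785×10⁹.

P ≈ 3580 W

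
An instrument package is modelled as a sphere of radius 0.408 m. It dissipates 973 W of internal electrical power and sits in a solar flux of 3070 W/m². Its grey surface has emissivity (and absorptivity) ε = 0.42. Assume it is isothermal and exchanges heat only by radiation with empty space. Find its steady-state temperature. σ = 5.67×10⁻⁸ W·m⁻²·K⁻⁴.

T ≈ 426 K

At steady state, absorbed solar power + internal power = radiated power.
Absorbed: α·S·A_cross = 0.42·3070·0.5230 = 674.3 W (cross-section πr²).
Total input = 674.3 + 973 = 1647 W.
Radiated: εσ·A_surf·T⁴ with A_surf = 4πr² = 2.092 m².
T⁴ = 1647/(0.42·5.67×10⁻⁸·2.092) = 3.307×10¹⁰ K⁴.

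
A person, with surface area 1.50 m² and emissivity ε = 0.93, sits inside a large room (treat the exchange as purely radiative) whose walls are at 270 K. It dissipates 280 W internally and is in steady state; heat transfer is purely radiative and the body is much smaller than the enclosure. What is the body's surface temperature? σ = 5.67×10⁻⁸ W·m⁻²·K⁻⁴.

For a small grey body in a large enclosure, net radiated power = εσA(T⁴ − T_w⁴).
Steady state: P = εσA(T⁴ − T_w⁴) with A = 1.50 m².
T⁴ = P/(εσA) + T_w⁴ = 280/(0.93·5.67×10⁻⁸·1.500) + (270)⁴
    = 3.540×10⁹ + 5.314×10⁹ = 8.854×10⁹ K⁴.

T ≈ 307 K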